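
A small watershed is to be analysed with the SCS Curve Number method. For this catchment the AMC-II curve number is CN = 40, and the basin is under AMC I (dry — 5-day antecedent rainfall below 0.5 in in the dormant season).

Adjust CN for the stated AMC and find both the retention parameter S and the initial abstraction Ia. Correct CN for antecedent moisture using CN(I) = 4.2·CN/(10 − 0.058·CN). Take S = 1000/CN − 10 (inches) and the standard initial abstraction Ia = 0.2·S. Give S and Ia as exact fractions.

Dry (AMC I): CN(I) = 4.2·40/(10 − 0.058·40) = 168/(192/25) = 175/8 ≈ 21.875
Max retention: S = 1000/(175/8) − 10 = 250/7 in (≈ 35.714 in)
Ia = 0.2S: 0.2·35.714 = 7.143 in (exactly 50/7)

S = 250/7 in ≈ 35.714 in; Ia = 50/7 in ≈ 7.143 in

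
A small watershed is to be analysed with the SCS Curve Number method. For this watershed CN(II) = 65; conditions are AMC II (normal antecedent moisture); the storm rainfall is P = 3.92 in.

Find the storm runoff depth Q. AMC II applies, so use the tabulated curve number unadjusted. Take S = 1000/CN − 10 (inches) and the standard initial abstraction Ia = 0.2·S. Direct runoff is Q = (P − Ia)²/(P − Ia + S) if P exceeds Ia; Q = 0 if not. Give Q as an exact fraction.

Q = 60984/62075 in ≈ 0.982 in

CN(II) = 65; AMC II needs no correction.
Max retention: S = 1000/65 − 10 = 70/13 in (≈ 5.385 in)
Ia = 0.2·(70/13) = 14/13 in ≈ 1.077 in
P − Ia = 3.920 − 1.077 = 924/325 ≈ 2.843 in (> 0, runoff occurs)
Runoff Q = (P−Ia)²/(P−Ia+S) = (2.843)²/(2.843+5.385) = 60984/62075 ≈ 0.982 in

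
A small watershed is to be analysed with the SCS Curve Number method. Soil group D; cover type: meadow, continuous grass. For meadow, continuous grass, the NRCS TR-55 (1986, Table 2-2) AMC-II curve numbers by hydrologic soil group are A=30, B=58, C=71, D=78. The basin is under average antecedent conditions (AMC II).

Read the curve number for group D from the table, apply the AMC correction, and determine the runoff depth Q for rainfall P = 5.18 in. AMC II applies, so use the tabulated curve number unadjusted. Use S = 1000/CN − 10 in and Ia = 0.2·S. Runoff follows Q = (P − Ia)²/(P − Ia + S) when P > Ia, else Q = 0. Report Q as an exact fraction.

NRCS table: meadow, continuous grass, soil group D → CN(II) = 78
AMC II — tabulated CN = 78 applies directly.
S = 1000/78 − 10 = 110/39 in ≈ 2.821 in
Initial abstraction Ia = S/5 = (110/39)/5 = 22/39 ≈ 0.564 in
P − Ia = 5.180 − 0.564 = 9001/1950 ≈ 4.616 in (> 0, runoff occurs)
Q = (9001/1950)²/((9001/1950) + 110/39) = (81018001/3802500)/(14501/1950) = 81018001/28276950 in ≈ 2.865 in

Q = 81018001/28276950 in ≈ 2.865 in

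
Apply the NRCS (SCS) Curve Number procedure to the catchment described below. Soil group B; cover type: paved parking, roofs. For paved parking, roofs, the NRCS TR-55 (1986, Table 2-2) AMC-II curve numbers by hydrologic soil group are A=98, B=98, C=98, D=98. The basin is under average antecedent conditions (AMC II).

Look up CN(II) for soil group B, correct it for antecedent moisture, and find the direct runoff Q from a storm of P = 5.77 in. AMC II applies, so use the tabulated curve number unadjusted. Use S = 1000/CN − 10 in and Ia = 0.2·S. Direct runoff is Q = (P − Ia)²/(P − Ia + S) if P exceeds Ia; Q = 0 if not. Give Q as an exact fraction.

NRCS table: paved parking, roofs, soil group B → CN(II) = 98
AMC II — tabulated CN = 98 applies directly.
Retention S: 1000/CN − 10 with CN=98.000 → S = 10/49 ≈ 0.204 in
Ia = 0.2S: 0.2·0.204 = 0.041 in (exactly 2/49)
Excess rainfall: 5.770 − 0.041 = 5.729 in; P > Ia so Q > 0
Q: (28073/4900)² ÷ (29073/4900) = 788093329/142457700 in (≈ 5.532 in)

Q = 788093329/142457700 in ≈ 5.532 in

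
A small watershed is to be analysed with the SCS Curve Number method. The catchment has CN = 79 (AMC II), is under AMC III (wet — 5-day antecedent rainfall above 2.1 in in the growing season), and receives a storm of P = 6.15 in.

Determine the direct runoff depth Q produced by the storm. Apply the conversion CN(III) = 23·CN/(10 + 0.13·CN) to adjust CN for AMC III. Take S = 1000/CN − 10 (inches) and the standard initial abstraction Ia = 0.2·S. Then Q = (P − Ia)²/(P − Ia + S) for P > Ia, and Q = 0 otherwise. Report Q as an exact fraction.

Adjust CN=79 to AMC III: 23·79/(10 + 0.13·79) → 1817 ÷ (2027/100) = 181700/2027 ≈ 89.640
Retention S: 1000/CN − 10 with CN=89.640 → S = 2100/1817 ≈ 1.156 in
Ia = 0.2S: 0.2·1.156 = 0.231 in (exactly 420/1817)
P − Ia = 6.150 − 0.231 = 215091/36340 ≈ 5.919 in (> 0, runoff occurs)
Q: (215091/36340)² ÷ (257091/36340) = 15421379427/3114228980 in (≈ 4.952 in)

Q = 15421379427/3114228980 in ≈ 4.952 in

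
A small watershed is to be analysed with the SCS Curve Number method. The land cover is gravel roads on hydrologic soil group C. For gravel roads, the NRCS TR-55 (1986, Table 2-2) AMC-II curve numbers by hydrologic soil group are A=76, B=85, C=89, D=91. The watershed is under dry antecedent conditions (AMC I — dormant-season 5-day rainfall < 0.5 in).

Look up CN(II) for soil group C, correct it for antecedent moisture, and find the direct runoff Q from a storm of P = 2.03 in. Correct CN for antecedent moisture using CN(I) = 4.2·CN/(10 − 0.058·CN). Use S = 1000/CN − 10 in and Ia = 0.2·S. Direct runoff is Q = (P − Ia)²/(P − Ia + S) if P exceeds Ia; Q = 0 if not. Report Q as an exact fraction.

NRCS table: gravel roads, soil group C → CN(II) = 89
CN(I) from CN(II)=89: (4.2·89)/(10 − 0.058·89) = 186900/2419 ≈ 77.263
Retention S: 1000/CN − 10 with CN=77.263 → S = 5500/1869 ≈ 2.943 in
Ia = 0.2S: 0.2·2.943 = 0.589 in (exactly 1100/1869)
Since P=2.030 > Ia=0.589: effective rainfall P−Ia = 269407/186900 in
Q = (269407/186900)²/((269407/186900) + 5500/1869) = (72580131649/34931610000)/(819407/186900) = 72580131649/153147168300 in ≈ 0.474 in

Q = 72580131649/153147168300 in ≈ 0.474 in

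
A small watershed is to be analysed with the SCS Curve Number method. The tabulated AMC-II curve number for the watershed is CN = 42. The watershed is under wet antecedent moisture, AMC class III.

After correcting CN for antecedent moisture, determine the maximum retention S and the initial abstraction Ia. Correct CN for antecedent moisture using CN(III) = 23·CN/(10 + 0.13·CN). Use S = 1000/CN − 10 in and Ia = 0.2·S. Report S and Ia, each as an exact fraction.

S = 2900/483 in ≈ 6.004 in; Ia = 580/483 in ≈ 1.201 in

Wet (AMC III): CN(III) = 23·42/(10 + 0.13·42) = 966/(773/50) = 48300/773 ≈ 62.484
Max retention: S = 1000/(48300/773) − 10 = 2900/483 in (≈ 6.004 in)
Initial abstraction Ia = S/5 = (2900/483)/5 = 580/483 ≈ 1.201 in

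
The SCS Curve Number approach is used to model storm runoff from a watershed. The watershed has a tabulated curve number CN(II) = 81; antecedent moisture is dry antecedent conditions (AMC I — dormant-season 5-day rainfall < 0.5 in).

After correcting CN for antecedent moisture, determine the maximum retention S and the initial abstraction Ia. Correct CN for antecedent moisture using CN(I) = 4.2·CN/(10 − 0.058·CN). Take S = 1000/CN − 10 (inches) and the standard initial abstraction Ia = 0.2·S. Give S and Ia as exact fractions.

Dry (AMC I): CN(I) = 4.2·81/(10 − 0.058·81) = (1701/5)/(2651/500) = 170100/2651 ≈ 64.164
Retention S: 1000/CN − 10 with CN=64.164 → S = 9500/1701 ≈ 5.585 in
Ia = 0.2S: 0.2·5.585 = 1.117 in (exactly 1900/1701)

S = 9500/1701 in ≈ 5.585 in; Ia = 1900/1701 in ≈ 1.117 in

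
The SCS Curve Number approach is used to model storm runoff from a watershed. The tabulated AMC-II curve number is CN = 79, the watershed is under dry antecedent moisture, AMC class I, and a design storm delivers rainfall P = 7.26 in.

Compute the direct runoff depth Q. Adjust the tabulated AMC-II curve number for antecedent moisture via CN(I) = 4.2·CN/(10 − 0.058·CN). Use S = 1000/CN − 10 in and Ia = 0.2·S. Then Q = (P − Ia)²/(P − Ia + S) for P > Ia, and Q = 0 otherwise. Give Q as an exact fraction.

Q = 560600329/192274150 in ≈ 2.916 in

Dry (AMC I): CN(I) = 4.2·79/(10 − 0.058·79) = (1659/5)/(2709/500) = 7900/129 ≈ 61.240
S = 1000/(7900/129) − 10 = 500/79 in ≈ 6.329 in
Initial abstraction Ia = S/5 = (500/79)/5 = 100/79 ≈ 1.266 in
Excess rainfall: 7.260 − 1.266 = 5.994 in; P > Ia so Q > 0
Q = (23677/3950)²/((23677/3950) + 500/79) = (560600329/15602500)/(48677/3950) = 560600329/192274150 in ≈ 2.916 in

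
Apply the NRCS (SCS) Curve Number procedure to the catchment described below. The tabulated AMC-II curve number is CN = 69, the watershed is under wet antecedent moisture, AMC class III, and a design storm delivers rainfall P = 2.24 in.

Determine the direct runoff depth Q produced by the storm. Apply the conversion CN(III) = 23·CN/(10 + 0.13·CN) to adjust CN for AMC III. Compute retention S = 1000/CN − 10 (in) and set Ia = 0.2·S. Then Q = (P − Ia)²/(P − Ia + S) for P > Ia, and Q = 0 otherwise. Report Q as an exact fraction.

CN(III) from CN(II)=69: (23·69)/(10 + 0.13·69) = 158700/1897 ≈ 83.658
Retention S: 1000/CN − 10 with CN=83.658 → S = 3100/1587 ≈ 1.953 in
Ia = 0.2·(3100/1587) = 620/1587 in ≈ 0.391 in
Since P=2.240 > Ia=0.391: effective rainfall P−Ia = 73372/39675 in
Runoff Q = (P−Ia)²/(P−Ia+S) = (1.849)²/(1.849+1.953) = 672931298/748230825 ≈ 0.899 in

Q = 672931298/748230825 in ≈ 0.899 in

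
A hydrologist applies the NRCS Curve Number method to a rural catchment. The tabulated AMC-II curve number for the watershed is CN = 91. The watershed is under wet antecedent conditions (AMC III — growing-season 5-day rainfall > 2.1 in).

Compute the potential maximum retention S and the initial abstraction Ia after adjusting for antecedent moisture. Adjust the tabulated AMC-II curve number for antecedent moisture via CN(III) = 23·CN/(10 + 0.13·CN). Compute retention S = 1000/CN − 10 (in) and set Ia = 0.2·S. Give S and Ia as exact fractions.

S = 900/2093 in ≈ 0.430 in; Ia = 180/2093 in ≈ 0.086 in

Adjust CN=91 to AMC III: 23·91/(10 + 0.13·91) → 2093 ÷ (2183/100) = 209300/2183 ≈ 95.877
Max retention: S = 1000/(209300/2183) − 10 = 900/2093 in (≈ 0.430 in)
Ia = 0.2S: 0.2·0.430 = 0.086 in (exactly 180/2093)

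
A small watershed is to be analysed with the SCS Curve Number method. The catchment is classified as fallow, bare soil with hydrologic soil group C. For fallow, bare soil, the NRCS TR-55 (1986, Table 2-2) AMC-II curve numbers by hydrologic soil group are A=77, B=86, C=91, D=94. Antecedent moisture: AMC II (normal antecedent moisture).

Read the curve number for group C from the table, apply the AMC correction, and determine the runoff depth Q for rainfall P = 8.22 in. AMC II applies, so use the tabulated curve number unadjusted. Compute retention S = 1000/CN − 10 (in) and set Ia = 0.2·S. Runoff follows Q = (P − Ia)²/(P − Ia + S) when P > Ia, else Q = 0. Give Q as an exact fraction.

NRCS table: fallow, bare soil, soil group C → CN(II) = 91
AMC II — tabulated CN = 91 applies directly.
Retention S: 1000/CN − 10 with CN=91.000 → S = 90/91 ≈ 0.989 in
Ia = 0.2S: 0.2·0.989 = 0.198 in (exactly 18/91)
Since P=8.220 > Ia=0.198: effective rainfall P−Ia = 36501/4550 in
Q = (36501/4550)²/((36501/4550) + 90/91) = (1332323001/20702500)/(41001/4550) = 444107667/62184850 in ≈ 7.142 in

Q = 444107667/62184850 in ≈ 7.142 in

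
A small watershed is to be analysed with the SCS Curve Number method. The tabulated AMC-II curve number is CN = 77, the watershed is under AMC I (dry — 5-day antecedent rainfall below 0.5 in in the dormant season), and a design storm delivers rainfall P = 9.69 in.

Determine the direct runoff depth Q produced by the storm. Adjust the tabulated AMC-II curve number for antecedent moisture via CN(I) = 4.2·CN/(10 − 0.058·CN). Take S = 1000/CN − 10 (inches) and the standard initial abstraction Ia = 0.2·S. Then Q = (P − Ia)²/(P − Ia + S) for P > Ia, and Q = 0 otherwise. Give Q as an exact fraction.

Q = 1787229418129/402127364100 in ≈ 4.444 in

CN(I) from CN(II)=77: (4.2·77)/(10 − 0.058·77) = 161700/2767 ≈ 58.439
S = 1000/(161700/2767) − 10 = 11500/1617 in ≈ 7.112 in
Ia = 0.2·(11500/1617) = 2300/1617 in ≈ 1.422 in
Since P=9.690 > Ia=1.422: effective rainfall P−Ia = 1336873/161700 in
Runoff Q = (P−Ia)²/(P−Ia+S) = (8.268)²/(8.268+7.112) = 1787229418129/402127364100 ≈ 4.444 in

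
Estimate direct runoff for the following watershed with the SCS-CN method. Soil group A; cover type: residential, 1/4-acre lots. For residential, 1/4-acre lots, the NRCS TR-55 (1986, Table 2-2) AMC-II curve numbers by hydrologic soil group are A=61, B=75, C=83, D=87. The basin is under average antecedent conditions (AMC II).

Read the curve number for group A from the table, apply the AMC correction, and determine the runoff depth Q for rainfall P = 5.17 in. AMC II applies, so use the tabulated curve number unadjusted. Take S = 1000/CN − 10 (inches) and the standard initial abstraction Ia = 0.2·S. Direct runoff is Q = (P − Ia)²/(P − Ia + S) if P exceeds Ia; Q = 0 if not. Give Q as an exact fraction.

NRCS table: residential, 1/4-acre lots, soil group A → CN(II) = 61
CN(II) = 61; AMC II needs no correction.
S = 1000/61 − 10 = 390/61 in ≈ 6.393 in
Ia = 0.2S: 0.2·6.393 = 1.279 in (exactly 78/61)
Excess rainfall: 5.170 − 1.279 = 3.891 in; P > Ia so Q > 0
Q: (23737/6100)² ÷ (62737/6100) = 563445169/382695700 in (≈ 1.472 in)

Q = 563445169/382695700 in ≈ 1.472 in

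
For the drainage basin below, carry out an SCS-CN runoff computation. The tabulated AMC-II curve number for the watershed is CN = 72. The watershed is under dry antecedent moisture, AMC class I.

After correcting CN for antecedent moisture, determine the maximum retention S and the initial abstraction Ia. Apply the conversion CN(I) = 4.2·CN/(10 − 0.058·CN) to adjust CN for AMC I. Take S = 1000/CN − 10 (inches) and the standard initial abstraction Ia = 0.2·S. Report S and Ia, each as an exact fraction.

S = 250/27 in ≈ 9.259 in; Ia = 50/27 in ≈ 1.852 in

CN(I) from CN(II)=72: (4.2·72)/(10 − 0.058·72) = 675/13 ≈ 51.923
Retention S: 1000/CN − 10 with CN=51.923 → S = 250/27 ≈ 9.259 in
Initial abstraction Ia = S/5 = (250/27)/5 = 50/27 ≈ 1.852 in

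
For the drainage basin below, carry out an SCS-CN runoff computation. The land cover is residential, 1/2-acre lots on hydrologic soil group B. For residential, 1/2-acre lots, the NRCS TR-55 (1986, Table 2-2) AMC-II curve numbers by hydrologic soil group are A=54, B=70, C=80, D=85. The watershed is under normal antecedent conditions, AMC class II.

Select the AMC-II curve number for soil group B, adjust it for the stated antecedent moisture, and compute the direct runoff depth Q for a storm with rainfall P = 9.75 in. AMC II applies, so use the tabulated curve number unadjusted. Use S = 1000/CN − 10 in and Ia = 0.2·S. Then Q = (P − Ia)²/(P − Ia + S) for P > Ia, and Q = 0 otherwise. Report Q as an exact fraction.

NRCS table: residential, 1/2-acre lots, soil group B → CN(II) = 70
CN(II) = 70; AMC II needs no correction.
Max retention: S = 1000/70 − 10 = 30/7 in (≈ 4.286 in)
Initial abstraction Ia = S/5 = (30/7)/5 = 6/7 ≈ 0.857 in
Since P=9.750 > Ia=0.857: effective rainfall P−Ia = 249/28 in
Runoff Q = (P−Ia)²/(P−Ia+S) = (8.893)²/(8.893+4.286) = 6889/1148 ≈ 6.001 in

Q = 6889/1148 in ≈ 6.001 in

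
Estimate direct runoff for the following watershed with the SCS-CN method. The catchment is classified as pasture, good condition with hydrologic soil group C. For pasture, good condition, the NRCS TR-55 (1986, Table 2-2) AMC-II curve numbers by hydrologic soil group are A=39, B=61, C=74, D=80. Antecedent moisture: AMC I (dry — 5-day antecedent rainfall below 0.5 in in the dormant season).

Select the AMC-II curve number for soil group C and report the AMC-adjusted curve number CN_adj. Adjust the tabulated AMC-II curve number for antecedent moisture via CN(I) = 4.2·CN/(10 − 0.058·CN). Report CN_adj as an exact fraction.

CN_adj = 77700/1427 ≈ 54.450

NRCS table: pasture, good condition, soil group C → CN(II) = 74
CN(I) from CN(II)=74: (4.2·74)/(10 − 0.058·74) = 77700/1427 ≈ 54.450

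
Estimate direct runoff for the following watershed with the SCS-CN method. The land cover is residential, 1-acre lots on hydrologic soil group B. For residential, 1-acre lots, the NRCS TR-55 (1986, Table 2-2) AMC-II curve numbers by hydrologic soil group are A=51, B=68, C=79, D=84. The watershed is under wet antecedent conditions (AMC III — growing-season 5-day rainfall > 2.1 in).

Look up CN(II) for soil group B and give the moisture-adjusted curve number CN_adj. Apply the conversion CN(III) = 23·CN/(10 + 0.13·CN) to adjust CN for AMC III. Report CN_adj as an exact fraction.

CN_adj = 39100/471 ≈ 83.015

NRCS table: residential, 1-acre lots, soil group B → CN(II) = 68
Wet (AMC III): CN(III) = 23·68/(10 + 0.13·68) = 1564/(471/25) = 39100/471 ≈ 83.015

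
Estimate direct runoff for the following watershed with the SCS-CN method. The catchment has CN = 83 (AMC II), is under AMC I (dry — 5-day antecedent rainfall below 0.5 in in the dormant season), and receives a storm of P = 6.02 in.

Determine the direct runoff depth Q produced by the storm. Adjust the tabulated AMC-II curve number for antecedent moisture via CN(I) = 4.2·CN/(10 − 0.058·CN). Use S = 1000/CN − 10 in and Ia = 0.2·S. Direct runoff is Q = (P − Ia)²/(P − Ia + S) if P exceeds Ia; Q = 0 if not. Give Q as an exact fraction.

CN(I) from CN(II)=83: (4.2·83)/(10 − 0.058·83) = 174300/2593 ≈ 67.219
Max retention: S = 1000/(174300/2593) − 10 = 8500/1743 in (≈ 4.877 in)
Ia = 0.2·(8500/1743) = 1700/1743 in ≈ 0.975 in
Excess rainfall: 6.020 − 0.975 = 5.045 in; P > Ia so Q > 0
Runoff Q = (P−Ia)²/(P−Ia+S) = (5.045)²/(5.045+4.877) = 193285967449/75353637450 ≈ 2.565 in

Q = 193285967449/75353637450 in ≈ 2.565 in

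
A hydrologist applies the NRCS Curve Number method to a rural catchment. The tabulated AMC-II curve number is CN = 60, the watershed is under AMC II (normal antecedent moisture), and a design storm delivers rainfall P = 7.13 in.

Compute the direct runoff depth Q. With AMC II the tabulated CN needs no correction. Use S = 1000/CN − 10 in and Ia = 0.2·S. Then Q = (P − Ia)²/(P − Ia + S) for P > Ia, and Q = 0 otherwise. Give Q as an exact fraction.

Q = 3024121/1121700 in ≈ 2.696 in

Average conditions: CN = 60 (no AMC adjustment).
S = 1000/60 − 10 = 20/3 in ≈ 6.667 in
Ia = 0.2·(20/3) = 4/3 in ≈ 1.333 in
P − Ia = 7.130 − 1.333 = 1739/300 ≈ 5.797 in (> 0, runoff occurs)
Q = (1739/300)²/((1739/300) + 20/3) = (3024121/90000)/(3739/300) = 3024121/1121700 in ≈ 2.696 in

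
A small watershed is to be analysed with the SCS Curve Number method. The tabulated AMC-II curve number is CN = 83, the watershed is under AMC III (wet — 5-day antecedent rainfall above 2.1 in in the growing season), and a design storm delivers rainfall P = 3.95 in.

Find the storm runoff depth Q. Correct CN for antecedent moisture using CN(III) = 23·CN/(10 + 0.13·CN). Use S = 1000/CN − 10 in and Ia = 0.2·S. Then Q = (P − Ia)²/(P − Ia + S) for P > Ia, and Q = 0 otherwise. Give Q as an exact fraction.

Adjust CN=83 to AMC III: 23·83/(10 + 0.13·83) → 1909 ÷ (2079/100) = 190900/2079 ≈ 91.823
Retention S: 1000/CN − 10 with CN=91.823 → S = 1700/1909 ≈ 0.891 in
Ia = 0.2·(1700/1909) = 340/1909 in ≈ 0.178 in
Excess rainfall: 3.950 − 0.178 = 3.772 in; P > Ia so Q > 0
Runoff Q = (P−Ia)²/(P−Ia+S) = (3.772)²/(3.772+0.891) = 20739168121/6796459980 ≈ 3.051 in

Q = 20739168121/6796459980 in ≈ 3.051 in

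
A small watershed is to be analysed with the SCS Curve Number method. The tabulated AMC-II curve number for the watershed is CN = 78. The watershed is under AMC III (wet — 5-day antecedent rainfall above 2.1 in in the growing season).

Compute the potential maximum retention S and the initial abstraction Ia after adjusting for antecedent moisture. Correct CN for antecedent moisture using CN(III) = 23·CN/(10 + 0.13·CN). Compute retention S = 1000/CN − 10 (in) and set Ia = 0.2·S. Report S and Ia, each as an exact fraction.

S = 1100/897 in ≈ 1.226 in; Ia = 220/897 in ≈ 0.245 in

Adjust CN=78 to AMC III: 23·78/(10 + 0.13·78) → 1794 ÷ (1007/50) = 89700/1007 ≈ 89.076
Max retention: S = 1000/(89700/1007) − 10 = 1100/897 in (≈ 1.226 in)
Initial abstraction Ia = S/5 = (1100/897)/5 = 220/897 ≈ 0.245 in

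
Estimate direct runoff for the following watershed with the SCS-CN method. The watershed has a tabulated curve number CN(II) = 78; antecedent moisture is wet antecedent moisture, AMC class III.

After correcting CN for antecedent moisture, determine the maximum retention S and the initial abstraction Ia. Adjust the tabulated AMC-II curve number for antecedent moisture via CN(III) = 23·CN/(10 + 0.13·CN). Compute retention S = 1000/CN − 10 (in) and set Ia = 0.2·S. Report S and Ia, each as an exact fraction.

CN(III) from CN(II)=78: (23·78)/(10 + 0.13·78) = 89700/1007 ≈ 89.076
S = 1000/(89700/1007) − 10 = 1100/897 in ≈ 1.226 in
Ia = 0.2·(1100/897) = 220/897 in ≈ 0.245 in

S = 1100/897 in ≈ 1.226 in; Ia = 220/897 in ≈ 0.245 in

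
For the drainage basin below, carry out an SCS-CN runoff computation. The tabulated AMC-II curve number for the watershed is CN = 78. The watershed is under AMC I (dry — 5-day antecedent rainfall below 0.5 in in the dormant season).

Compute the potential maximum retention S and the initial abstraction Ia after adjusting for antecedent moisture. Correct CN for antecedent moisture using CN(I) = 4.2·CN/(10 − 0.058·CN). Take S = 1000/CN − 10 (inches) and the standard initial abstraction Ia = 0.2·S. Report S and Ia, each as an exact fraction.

Dry (AMC I): CN(I) = 4.2·78/(10 − 0.058·78) = (1638/5)/(1369/250) = 81900/1369 ≈ 59.825
S = 1000/(81900/1369) − 10 = 5500/819 in ≈ 6.716 in
Ia = 0.2S: 0.2·6.716 = 1.343 in (exactly 1100/819)

S = 5500/819 in ≈ 6.716 in; Ia = 1100/819 in ≈ 1.343 in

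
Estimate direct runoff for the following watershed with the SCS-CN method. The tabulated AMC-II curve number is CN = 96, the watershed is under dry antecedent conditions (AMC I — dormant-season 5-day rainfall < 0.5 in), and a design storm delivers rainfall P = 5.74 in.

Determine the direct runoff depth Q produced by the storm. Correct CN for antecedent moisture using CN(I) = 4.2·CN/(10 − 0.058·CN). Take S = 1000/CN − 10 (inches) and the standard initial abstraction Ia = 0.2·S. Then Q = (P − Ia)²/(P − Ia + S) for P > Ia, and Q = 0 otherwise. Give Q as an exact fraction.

CN(I) from CN(II)=96: (4.2·96)/(10 − 0.058·96) = 25200/277 ≈ 90.975
Retention S: 1000/CN − 10 with CN=90.975 → S = 125/126 ≈ 0.992 in
Initial abstraction Ia = S/5 = (125/126)/5 = 25/126 ≈ 0.198 in
Excess rainfall: 5.740 − 0.198 = 5.542 in; P > Ia so Q > 0
Runoff Q = (P−Ia)²/(P−Ia+S) = (5.542)²/(5.542+0.992) = 152355968/32415075 ≈ 4.700 in

Q = 152355968/32415075 in ≈ 4.700 in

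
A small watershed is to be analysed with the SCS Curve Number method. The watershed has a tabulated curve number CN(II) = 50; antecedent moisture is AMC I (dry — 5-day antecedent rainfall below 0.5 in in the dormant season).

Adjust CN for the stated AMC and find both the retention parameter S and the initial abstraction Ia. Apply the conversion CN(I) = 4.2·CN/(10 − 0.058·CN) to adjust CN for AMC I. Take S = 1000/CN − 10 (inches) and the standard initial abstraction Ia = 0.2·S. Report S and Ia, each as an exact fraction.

Dry (AMC I): CN(I) = 4.2·50/(10 − 0.058·50) = 210/(71/10) = 2100/71 ≈ 29.577
S = 1000/(2100/71) − 10 = 500/21 in ≈ 23.810 in
Ia = 0.2S: 0.2·23.810 = 4.762 in (exactly 100/21)

S = 500/21 in ≈ 23.810 in; Ia = 100/21 in ≈ 4.762 in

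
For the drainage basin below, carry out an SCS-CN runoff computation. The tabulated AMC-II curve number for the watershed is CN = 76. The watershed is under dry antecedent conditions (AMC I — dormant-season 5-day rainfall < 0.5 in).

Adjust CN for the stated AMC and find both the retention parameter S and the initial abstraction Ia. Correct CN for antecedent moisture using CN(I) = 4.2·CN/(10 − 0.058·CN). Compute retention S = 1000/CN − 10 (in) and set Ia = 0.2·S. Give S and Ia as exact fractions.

Dry (AMC I): CN(I) = 4.2·76/(10 − 0.058·76) = (1596/5)/(699/125) = 13300/233 ≈ 57.082
S = 1000/(13300/233) − 10 = 1000/133 in ≈ 7.519 in
Initial abstraction Ia = S/5 = (1000/133)/5 = 200/133 ≈ 1.504 in

S = 1000/133 in ≈ 7.519 in; Ia = 200/133 in ≈ 1.504 in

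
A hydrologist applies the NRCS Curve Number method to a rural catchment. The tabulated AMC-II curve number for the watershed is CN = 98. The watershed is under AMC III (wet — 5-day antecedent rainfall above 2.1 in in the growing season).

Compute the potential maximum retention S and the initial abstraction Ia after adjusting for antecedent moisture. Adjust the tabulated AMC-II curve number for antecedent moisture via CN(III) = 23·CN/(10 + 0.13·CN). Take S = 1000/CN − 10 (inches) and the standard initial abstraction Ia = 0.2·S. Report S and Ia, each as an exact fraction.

Adjust CN=98 to AMC III: 23·98/(10 + 0.13·98) → 2254 ÷ (1137/50) = 112700/1137 ≈ 99.120
Retention S: 1000/CN − 10 with CN=99.120 → S = 100/1127 ≈ 0.089 in
Initial abstraction Ia = S/5 = (100/1127)/5 = 20/1127 ≈ 0.018 in

S = 100/1127 in ≈ 0.089 in; Ia = 20/1127 in ≈ 0.018 in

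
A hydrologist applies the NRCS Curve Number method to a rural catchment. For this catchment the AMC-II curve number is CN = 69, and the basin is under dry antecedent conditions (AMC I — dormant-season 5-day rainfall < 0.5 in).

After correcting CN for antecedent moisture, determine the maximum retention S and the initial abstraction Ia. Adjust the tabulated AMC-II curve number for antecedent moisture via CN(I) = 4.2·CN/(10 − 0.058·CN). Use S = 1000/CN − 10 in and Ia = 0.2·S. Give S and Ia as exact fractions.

S = 15500/1449 in ≈ 10.697 in; Ia = 3100/1449 in ≈ 2.139 in

Adjust CN=69 to AMC I: 4.2·69/(10 − 0.058·69) → (1449/5) ÷ (2999/500) = 144900/2999 ≈ 48.316
S = 1000/(144900/2999) − 10 = 15500/1449 in ≈ 10.697 in
Initial abstraction Ia = S/5 = (15500/1449)/5 = 3100/1449 ≈ 2.139 in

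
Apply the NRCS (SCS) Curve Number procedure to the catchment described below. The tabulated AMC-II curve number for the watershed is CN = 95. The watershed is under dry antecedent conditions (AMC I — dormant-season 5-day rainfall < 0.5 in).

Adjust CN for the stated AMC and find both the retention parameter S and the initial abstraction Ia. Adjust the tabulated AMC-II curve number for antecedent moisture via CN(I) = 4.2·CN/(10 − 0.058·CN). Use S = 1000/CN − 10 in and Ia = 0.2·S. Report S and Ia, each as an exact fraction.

CN(I) from CN(II)=95: (4.2·95)/(10 − 0.058·95) = 39900/449 ≈ 88.864
S = 1000/(39900/449) − 10 = 500/399 in ≈ 1.253 in
Ia = 0.2·(500/399) = 100/399 in ≈ 0.251 in

S = 500/399 in ≈ 1.253 in; Ia = 100/399 in ≈ 0.251 in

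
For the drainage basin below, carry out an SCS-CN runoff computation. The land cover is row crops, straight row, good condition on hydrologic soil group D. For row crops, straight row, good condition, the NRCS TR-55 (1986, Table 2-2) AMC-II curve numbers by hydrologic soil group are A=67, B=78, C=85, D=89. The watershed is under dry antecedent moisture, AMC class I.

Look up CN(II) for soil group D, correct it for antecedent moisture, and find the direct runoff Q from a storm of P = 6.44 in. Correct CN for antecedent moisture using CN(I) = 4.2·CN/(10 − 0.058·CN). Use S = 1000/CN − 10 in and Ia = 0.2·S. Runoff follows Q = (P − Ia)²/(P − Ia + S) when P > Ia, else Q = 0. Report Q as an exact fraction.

NRCS table: row crops, straight row, good condition, soil group D → CN(II) = 89
CN(I) from CN(II)=89: (4.2·89)/(10 − 0.058·89) = 186900/2419 ≈ 77.263
Max retention: S = 1000/(186900/2419) − 10 = 5500/1869 in (≈ 2.943 in)
Initial abstraction Ia = S/5 = (5500/1869)/5 = 1100/1869 ≈ 0.589 in
Since P=6.440 > Ia=0.589: effective rainfall P−Ia = 273409/46725 in
Runoff Q = (P−Ia)²/(P−Ia+S) = (5.851)²/(5.851+2.943) = 74752481281/19199723025 ≈ 3.893 in

Q = 74752481281/19199723025 in ≈ 3.893 in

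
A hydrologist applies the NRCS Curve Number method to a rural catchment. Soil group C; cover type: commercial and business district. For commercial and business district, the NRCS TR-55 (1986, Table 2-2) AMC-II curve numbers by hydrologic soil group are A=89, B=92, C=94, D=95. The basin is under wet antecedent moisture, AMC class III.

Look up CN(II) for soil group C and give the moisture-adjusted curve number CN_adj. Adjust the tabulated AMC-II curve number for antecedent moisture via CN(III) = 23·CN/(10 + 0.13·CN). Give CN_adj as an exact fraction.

CN_adj = 108100/1111 ≈ 97.300

NRCS table: commercial and business district, soil group C → CN(II) = 94
Adjust CN=94 to AMC III: 23·94/(10 + 0.13·94) → 2162 ÷ (1111/50) = 108100/1111 ≈ 97.300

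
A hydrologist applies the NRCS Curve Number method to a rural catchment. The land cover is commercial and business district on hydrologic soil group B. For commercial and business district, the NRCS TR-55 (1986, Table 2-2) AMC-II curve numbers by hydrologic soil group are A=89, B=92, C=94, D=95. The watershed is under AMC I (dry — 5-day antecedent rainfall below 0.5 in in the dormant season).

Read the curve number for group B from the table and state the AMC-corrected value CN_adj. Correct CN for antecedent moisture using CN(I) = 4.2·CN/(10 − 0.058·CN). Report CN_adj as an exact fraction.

CN_adj = 48300/583 ≈ 82.847

NRCS table: commercial and business district, soil group B → CN(II) = 92
Adjust CN=92 to AMC I: 4.2·92/(10 − 0.058·92) → (1932/5) ÷ (583/125) = 48300/583 ≈ 82.847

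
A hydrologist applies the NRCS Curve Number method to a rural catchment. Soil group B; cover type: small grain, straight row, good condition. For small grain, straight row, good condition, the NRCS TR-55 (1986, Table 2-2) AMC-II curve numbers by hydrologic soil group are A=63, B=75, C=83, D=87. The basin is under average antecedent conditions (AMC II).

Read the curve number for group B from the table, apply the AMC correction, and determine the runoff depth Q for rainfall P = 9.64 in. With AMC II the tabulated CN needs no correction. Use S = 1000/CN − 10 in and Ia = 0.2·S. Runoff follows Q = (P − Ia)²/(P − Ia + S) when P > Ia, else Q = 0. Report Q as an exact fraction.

NRCS table: small grain, straight row, good condition, soil group B → CN(II) = 75
CN(II) = 75; AMC II needs no correction.
Max retention: S = 1000/75 − 10 = 10/3 in (≈ 3.333 in)
Ia = 0.2·(10/3) = 2/3 in ≈ 0.667 in
Excess rainfall: 9.640 − 0.667 = 8.973 in; P > Ia so Q > 0
Q: (673/75)² ÷ (923/75) = 452929/69225 in (≈ 6.543 in)

Q = 452929/69225 in ≈ 6.543 in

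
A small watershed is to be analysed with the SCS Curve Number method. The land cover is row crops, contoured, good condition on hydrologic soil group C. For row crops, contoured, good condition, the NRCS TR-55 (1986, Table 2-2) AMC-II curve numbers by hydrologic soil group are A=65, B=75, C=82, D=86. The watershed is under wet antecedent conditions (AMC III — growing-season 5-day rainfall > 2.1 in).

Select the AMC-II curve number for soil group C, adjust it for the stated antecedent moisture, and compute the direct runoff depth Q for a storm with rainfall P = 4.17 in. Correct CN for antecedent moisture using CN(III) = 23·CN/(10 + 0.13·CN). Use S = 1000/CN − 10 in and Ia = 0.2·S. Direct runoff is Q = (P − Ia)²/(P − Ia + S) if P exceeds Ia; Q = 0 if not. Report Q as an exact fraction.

NRCS table: row crops, contoured, good condition, soil group C → CN(II) = 82
CN(III) from CN(II)=82: (23·82)/(10 + 0.13·82) = 94300/1033 ≈ 91.288
S = 1000/(94300/1033) − 10 = 900/943 in ≈ 0.954 in
Initial abstraction Ia = S/5 = (900/943)/5 = 180/943 ≈ 0.191 in
Since P=4.170 > Ia=0.191: effective rainfall P−Ia = 375231/94300 in
Q: (375231/94300)² ÷ (465231/94300) = 46932767787/14623761100 in (≈ 3.209 in)

Q = 46932767787/14623761100 in ≈ 3.209 in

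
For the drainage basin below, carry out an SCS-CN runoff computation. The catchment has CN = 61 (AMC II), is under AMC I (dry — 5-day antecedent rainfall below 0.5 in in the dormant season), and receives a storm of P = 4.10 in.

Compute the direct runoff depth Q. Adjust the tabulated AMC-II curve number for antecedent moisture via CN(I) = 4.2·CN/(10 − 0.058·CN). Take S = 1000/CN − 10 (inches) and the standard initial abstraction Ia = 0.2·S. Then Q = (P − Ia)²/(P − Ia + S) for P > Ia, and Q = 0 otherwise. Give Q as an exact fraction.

Q = 20313049/296794890 in ≈ 0.068 in

Adjust CN=61 to AMC I: 4.2·61/(10 − 0.058·61) → (1281/5) ÷ (3231/500) = 42700/1077 ≈ 39.647
Retention S: 1000/CN − 10 with CN=39.647 → S = 6500/427 ≈ 15.222 in
Initial abstraction Ia = S/5 = (6500/427)/5 = 1300/427 ≈ 3.044 in
P − Ia = 4.100 − 3.044 = 4507/4270 ≈ 1.056 in (> 0, runoff occurs)
Q = (4507/4270)²/((4507/4270) + 6500/427) = (20313049/18232900)/(69507/4270) = 20313049/296794890 in ≈ 0.068 in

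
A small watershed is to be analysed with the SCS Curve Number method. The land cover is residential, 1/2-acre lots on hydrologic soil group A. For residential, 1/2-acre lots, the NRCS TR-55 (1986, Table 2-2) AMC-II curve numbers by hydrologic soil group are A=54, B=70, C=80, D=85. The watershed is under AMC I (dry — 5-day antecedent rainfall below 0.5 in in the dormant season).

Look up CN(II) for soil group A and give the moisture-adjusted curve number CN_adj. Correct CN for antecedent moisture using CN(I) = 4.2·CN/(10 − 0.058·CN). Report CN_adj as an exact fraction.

CN_adj = 56700/1717 ≈ 33.023

NRCS table: residential, 1/2-acre lots, soil group A → CN(II) = 54
Dry (AMC I): CN(I) = 4.2·54/(10 − 0.058·54) = (1134/5)/(1717/250) = 56700/1717 ≈ 33.023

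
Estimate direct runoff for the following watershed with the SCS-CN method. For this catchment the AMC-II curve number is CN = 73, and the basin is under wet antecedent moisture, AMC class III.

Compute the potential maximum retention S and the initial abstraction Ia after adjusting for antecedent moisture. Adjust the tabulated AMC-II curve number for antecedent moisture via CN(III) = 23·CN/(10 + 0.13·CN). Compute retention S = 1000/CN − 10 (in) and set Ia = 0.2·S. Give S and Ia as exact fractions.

Wet (AMC III): CN(III) = 23·73/(10 + 0.13·73) = 1679/(1949/100) = 167900/1949 ≈ 86.147
Retention S: 1000/CN − 10 with CN=86.147 → S = 2700/1679 ≈ 1.608 in
Ia = 0.2S: 0.2·1.608 = 0.322 in (exactly 540/1679)

S = 2700/1679 in ≈ 1.608 in; Ia = 540/1679 in ≈ 0.322 in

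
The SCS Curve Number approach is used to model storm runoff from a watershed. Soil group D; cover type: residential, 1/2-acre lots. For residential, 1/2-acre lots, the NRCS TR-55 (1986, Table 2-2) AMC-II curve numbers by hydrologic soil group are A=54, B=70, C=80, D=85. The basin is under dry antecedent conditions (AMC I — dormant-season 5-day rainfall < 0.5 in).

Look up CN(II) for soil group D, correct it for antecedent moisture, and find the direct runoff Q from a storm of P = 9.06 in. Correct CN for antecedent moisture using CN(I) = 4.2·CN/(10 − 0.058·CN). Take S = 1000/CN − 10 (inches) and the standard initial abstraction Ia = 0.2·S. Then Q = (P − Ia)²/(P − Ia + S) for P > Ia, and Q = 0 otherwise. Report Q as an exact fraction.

Q = 2391894649/439746650 in ≈ 5.439 in

NRCS table: residential, 1/2-acre lots, soil group D → CN(II) = 85
Adjust CN=85 to AMC I: 4.2·85/(10 − 0.058·85) → 357 ÷ (507/100) = 11900/169 ≈ 70.414
S = 1000/(11900/169) − 10 = 500/119 in ≈ 4.202 in
Ia = 0.2·(500/119) = 100/119 in ≈ 0.840 in
P − Ia = 9.060 − 0.840 = 48907/5950 ≈ 8.220 in (> 0, runoff occurs)
Q = (48907/5950)²/((48907/5950) + 500/119) = (2391894649/35402500)/(73907/5950) = 2391894649/439746650 in ≈ 5.439 in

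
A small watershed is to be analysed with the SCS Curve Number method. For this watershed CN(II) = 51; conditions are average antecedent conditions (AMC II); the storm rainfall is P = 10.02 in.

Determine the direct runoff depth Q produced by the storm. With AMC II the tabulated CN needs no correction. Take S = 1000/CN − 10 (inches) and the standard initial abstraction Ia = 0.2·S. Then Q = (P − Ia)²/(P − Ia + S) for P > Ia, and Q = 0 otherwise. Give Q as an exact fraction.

Q = 426463801/115135050 in ≈ 3.704 in

CN(II) = 51; AMC II needs no correction.
S = 1000/51 − 10 = 490/51 in ≈ 9.608 in
Ia = 0.2·(490/51) = 98/51 in ≈ 1.922 in
Since P=10.020 > Ia=1.922: effective rainfall P−Ia = 20651/2550 in
Q: (20651/2550)² ÷ (45151/2550) = 426463801/115135050 in (≈ 3.704 in)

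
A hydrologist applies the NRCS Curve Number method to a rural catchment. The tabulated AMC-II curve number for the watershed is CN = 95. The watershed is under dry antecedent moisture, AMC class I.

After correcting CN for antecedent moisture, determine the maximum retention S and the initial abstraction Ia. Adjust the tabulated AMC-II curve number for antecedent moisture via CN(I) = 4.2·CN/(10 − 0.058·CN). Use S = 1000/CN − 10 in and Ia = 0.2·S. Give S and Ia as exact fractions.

Adjust CN=95 to AMC I: 4.2·95/(10 − 0.058·95) → 399 ÷ (449/100) = 39900/449 ≈ 88.864
Max retention: S = 1000/(39900/449) − 10 = 500/399 in (≈ 1.253 in)
Ia = 0.2S: 0.2·1.253 = 0.251 in (exactly 100/399)

S = 500/399 in ≈ 1.253 in; Ia = 100/399 in ≈ 0.251 in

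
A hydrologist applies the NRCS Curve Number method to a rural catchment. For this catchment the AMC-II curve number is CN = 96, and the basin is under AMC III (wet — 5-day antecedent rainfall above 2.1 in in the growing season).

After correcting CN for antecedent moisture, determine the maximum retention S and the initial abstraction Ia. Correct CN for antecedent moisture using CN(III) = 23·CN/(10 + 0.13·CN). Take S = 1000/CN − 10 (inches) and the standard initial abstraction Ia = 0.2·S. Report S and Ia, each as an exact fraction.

S = 25/138 in ≈ 0.181 in; Ia = 5/138 in ≈ 0.036 in

CN(III) from CN(II)=96: (23·96)/(10 + 0.13·96) = 27600/281 ≈ 98.221
Retention S: 1000/CN − 10 with CN=98.221 → S = 25/138 ≈ 0.181 in
Ia = 0.2·(25/138) = 5/138 in ≈ 0.036 in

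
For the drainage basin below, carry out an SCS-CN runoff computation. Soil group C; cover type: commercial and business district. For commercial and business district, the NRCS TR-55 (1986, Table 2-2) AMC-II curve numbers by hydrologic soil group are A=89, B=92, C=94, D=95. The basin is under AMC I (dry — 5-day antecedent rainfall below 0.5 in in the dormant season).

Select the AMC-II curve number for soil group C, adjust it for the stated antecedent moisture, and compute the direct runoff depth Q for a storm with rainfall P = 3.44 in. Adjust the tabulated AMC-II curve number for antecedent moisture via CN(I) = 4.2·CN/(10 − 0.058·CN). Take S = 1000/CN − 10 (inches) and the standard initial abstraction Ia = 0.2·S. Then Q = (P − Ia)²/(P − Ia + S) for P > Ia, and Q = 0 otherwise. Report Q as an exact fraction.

NRCS table: commercial and business district, soil group C → CN(II) = 94
Adjust CN=94 to AMC I: 4.2·94/(10 − 0.058·94) → (1974/5) ÷ (1137/250) = 32900/379 ≈ 86.807
S = 1000/(32900/379) − 10 = 500/329 in ≈ 1.520 in
Ia = 0.2·(500/329) = 100/329 in ≈ 0.304 in
Excess rainfall: 3.440 − 0.304 = 3.136 in; P > Ia so Q > 0
Q = (25794/8225)²/((25794/8225) + 500/329) = (665330436/67650625)/(38294/8225) = 332665218/157484075 in ≈ 2.112 in

Q = 332665218/157484075 in ≈ 2.112 in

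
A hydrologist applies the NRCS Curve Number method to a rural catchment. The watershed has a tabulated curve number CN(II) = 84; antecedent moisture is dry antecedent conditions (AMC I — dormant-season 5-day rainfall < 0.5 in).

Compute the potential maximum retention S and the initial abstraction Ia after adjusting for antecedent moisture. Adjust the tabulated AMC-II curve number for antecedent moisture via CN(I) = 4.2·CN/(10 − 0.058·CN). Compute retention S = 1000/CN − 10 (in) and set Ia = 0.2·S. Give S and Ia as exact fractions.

CN(I) from CN(II)=84: (4.2·84)/(10 − 0.058·84) = 44100/641 ≈ 68.799
S = 1000/(44100/641) − 10 = 2000/441 in ≈ 4.535 in
Ia = 0.2S: 0.2·4.535 = 0.907 in (exactly 400/441)

S = 2000/441 in ≈ 4.535 in; Ia = 400/441 in ≈ 0.907 in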